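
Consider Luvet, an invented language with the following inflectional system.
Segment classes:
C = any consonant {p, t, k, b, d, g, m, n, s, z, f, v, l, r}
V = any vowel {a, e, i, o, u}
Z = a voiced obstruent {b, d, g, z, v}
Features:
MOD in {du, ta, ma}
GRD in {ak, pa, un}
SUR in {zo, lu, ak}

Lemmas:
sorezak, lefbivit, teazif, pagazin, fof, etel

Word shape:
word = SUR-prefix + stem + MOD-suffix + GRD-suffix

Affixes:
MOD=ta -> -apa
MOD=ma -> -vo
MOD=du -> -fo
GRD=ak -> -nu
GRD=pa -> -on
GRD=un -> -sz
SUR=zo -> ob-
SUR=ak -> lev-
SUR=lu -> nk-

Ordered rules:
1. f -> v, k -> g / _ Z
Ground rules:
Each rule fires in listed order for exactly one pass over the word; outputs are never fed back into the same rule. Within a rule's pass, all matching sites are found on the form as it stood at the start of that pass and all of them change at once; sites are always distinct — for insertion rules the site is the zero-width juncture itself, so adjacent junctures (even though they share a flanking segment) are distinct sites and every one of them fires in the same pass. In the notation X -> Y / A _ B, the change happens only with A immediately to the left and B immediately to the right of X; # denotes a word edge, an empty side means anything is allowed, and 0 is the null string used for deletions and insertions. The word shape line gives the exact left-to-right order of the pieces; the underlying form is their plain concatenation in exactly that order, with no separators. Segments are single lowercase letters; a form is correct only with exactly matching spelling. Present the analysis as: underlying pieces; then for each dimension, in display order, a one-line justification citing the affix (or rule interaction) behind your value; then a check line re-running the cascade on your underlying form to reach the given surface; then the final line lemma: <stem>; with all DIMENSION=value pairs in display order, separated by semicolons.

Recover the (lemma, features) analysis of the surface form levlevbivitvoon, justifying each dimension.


underlying: lev-lefbivit-vo-on
MOD=ma - signalled by the affix -vo
GRD=pa - signalled by the affix -on
SUR=ak - signalled by the affix lev-
check: levlefbivitvoon -> levlevbivitvoon
lemma: lefbivit; MOD=ma; GRD=pa; SUR=ak


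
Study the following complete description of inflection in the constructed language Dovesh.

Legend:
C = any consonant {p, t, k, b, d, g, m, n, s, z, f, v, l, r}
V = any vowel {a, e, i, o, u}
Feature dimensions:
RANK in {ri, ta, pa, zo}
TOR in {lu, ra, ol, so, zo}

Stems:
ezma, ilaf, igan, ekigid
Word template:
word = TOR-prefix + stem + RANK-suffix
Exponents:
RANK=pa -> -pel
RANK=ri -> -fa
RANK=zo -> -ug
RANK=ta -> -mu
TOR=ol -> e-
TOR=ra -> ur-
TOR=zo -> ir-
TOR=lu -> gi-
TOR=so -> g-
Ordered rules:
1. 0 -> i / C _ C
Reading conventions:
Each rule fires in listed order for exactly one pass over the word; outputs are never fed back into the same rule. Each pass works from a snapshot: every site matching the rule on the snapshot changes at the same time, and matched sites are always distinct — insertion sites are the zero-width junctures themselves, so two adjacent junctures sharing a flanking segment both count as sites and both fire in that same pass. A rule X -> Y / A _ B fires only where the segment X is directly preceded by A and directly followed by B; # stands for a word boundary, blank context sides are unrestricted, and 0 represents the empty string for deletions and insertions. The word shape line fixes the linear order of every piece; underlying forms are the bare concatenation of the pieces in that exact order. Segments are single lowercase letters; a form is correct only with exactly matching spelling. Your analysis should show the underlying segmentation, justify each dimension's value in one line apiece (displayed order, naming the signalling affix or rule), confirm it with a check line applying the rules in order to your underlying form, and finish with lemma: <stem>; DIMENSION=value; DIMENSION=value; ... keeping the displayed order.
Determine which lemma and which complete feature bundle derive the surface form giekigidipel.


underlying: gi-ekigid-pel
RANK=pa - signalled by the affix -pel
TOR=lu - signalled by the affix gi-
check: giekigidpel -> giekigidipel
lemma: ekigid; RANK=pa; TOR=lu


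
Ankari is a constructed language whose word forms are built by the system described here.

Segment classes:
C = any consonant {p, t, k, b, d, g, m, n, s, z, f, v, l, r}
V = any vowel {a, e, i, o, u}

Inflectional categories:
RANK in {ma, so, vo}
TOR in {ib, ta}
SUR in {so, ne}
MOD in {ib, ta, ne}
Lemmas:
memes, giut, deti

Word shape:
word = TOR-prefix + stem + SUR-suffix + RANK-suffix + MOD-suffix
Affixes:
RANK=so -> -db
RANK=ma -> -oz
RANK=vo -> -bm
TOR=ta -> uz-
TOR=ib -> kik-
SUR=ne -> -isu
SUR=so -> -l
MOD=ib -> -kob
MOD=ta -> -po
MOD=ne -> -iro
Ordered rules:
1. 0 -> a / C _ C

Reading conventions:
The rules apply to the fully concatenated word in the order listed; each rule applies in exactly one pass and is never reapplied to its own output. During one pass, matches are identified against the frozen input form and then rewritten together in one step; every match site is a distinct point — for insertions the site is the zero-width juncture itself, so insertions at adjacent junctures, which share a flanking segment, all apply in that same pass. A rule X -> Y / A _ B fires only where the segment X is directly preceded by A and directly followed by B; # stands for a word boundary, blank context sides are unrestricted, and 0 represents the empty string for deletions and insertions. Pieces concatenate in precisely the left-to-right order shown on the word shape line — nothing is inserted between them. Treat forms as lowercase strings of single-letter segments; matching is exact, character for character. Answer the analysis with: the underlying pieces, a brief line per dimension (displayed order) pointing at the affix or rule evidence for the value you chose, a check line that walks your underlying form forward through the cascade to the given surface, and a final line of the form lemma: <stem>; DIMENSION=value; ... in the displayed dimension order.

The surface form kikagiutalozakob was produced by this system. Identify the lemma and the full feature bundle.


underlying: kik-giut-l-oz-kob
RANK=ma - signalled by the affix -oz
TOR=ib - signalled by the affix kik-
SUR=so - signalled by the affix -l
MOD=ib - signalled by the affix -kob
check: kikgiutlozkob -> kikagiutalozakob
lemma: giut; RANK=ma; TOR=ib; SUR=so; MOD=ib


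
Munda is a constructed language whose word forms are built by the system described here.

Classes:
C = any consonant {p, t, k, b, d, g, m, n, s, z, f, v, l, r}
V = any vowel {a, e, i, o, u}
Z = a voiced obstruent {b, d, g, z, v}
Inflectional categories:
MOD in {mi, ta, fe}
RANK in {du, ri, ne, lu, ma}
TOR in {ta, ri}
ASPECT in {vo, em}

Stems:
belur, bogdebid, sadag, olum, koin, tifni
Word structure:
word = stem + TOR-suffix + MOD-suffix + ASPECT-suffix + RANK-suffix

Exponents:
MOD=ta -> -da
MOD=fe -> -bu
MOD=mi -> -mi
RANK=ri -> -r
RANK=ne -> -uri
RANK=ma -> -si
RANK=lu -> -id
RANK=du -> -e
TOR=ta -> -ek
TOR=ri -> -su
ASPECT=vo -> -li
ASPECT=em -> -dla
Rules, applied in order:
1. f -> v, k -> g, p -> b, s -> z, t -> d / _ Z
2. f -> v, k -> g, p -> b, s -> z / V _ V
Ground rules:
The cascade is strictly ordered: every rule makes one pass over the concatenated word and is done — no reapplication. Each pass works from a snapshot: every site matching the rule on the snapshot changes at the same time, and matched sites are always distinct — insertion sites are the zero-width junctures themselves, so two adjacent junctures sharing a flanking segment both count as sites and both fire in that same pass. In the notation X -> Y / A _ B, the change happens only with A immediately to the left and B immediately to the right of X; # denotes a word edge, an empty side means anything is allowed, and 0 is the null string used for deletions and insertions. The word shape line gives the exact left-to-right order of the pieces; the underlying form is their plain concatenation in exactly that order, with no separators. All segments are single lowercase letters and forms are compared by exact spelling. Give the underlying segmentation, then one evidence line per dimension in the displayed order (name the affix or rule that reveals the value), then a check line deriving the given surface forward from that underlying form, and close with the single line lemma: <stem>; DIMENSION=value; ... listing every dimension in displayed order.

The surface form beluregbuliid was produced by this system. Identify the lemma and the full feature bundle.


underlying: belur-ek-bu-li-id
MOD=fe - signalled by the affix -bu
RANK=lu - signalled by the affix -id
TOR=ta - signalled by the affix -ek
ASPECT=vo - signalled by the affix -li
check: belurekbuliid -> beluregbuliid -> beluregbuliid
lemma: belur; MOD=fe; RANK=lu; TOR=ta; ASPECT=vo


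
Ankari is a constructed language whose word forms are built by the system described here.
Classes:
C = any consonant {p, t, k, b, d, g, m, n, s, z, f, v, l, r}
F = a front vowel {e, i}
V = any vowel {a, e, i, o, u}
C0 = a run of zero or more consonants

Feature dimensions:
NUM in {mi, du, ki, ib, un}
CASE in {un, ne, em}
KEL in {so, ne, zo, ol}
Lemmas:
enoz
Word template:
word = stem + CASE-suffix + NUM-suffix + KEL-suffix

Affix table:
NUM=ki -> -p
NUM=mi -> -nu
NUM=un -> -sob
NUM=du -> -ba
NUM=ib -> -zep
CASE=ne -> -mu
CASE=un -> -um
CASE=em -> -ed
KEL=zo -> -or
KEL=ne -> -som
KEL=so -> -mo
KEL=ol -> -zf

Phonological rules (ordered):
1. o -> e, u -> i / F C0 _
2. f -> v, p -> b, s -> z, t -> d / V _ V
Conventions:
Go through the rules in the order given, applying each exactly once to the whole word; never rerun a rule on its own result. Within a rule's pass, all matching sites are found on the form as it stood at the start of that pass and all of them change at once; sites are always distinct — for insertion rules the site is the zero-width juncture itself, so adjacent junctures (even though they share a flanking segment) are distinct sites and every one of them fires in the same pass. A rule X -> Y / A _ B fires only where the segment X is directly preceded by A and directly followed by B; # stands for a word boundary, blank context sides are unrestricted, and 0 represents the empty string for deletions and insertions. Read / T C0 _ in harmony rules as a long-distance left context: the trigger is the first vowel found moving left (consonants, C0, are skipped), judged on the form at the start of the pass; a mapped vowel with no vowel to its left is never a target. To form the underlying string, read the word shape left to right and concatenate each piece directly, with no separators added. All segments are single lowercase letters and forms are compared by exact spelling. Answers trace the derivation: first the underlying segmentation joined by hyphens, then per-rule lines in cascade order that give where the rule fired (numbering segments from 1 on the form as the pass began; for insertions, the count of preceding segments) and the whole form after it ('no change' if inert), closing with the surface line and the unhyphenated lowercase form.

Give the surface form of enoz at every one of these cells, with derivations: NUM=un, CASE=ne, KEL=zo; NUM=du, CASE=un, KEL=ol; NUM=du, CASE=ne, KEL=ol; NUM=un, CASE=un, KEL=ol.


cell NUM=un, CASE=ne, KEL=zo:
underlying: enoz-mu-sob-or
1. o -> e, u -> i / F C0 _: fires at position(s) 3: enezmusobor
2. f -> v, p -> b, s -> z, t -> d / V _ V: fires at position(s) 7: enezmuzobor
surface: enezmuzobor

cell NUM=du, CASE=un, KEL=ol:
underlying: enoz-um-ba-zf
1. o -> e, u -> i / F C0 _: fires at position(s) 3: enezumbazf
2. f -> v, p -> b, s -> z, t -> d / V _ V: no change
surface: enezumbazf

cell NUM=du, CASE=ne, KEL=ol:
underlying: enoz-mu-ba-zf
1. o -> e, u -> i / F C0 _: fires at position(s) 3: enezmubazf
2. f -> v, p -> b, s -> z, t -> d / V _ V: no change
surface: enezmubazf

cell NUM=un, CASE=un, KEL=ol:
underlying: enoz-um-sob-zf
1. o -> e, u -> i / F C0 _: fires at position(s) 3: enezumsobzf
2. f -> v, p -> b, s -> z, t -> d / V _ V: no change
surface: enezumsobzf


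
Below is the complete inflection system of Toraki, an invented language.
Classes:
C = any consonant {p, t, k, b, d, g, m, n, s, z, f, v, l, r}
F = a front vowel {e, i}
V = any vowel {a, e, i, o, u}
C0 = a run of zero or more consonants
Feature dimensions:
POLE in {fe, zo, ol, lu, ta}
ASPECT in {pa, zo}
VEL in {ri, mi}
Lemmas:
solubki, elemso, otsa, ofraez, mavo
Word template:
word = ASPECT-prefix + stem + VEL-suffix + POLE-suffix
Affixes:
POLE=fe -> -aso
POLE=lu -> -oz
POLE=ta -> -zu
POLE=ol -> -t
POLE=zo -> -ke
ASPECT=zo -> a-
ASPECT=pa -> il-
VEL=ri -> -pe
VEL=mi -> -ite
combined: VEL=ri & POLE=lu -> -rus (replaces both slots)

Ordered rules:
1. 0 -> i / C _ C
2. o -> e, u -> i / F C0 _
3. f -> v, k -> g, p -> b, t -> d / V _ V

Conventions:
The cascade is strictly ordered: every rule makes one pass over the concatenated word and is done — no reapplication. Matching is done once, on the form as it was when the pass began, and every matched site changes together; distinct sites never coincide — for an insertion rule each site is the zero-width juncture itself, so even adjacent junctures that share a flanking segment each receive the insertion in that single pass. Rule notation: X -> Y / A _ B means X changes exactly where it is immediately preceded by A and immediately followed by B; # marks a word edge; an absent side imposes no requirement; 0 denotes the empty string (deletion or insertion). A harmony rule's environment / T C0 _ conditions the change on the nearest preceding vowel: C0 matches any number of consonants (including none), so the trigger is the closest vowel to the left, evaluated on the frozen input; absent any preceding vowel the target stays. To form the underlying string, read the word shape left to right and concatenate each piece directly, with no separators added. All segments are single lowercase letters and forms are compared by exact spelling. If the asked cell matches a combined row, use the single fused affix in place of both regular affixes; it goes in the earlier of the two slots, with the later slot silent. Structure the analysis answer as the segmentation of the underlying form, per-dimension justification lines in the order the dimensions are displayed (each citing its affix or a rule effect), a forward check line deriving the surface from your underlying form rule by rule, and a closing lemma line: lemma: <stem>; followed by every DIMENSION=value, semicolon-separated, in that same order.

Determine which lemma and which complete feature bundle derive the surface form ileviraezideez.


underlying: il-ofraez-ite-oz
POLE=lu - signalled by the affix -oz
ASPECT=pa - signalled by the affix il-
VEL=mi - signalled by the affix -ite
check: ilofraeziteoz -> ilofiraeziteoz -> ilefiraeziteez -> ileviraezideez
lemma: ofraez; POLE=lu; ASPECT=pa; VEL=mi


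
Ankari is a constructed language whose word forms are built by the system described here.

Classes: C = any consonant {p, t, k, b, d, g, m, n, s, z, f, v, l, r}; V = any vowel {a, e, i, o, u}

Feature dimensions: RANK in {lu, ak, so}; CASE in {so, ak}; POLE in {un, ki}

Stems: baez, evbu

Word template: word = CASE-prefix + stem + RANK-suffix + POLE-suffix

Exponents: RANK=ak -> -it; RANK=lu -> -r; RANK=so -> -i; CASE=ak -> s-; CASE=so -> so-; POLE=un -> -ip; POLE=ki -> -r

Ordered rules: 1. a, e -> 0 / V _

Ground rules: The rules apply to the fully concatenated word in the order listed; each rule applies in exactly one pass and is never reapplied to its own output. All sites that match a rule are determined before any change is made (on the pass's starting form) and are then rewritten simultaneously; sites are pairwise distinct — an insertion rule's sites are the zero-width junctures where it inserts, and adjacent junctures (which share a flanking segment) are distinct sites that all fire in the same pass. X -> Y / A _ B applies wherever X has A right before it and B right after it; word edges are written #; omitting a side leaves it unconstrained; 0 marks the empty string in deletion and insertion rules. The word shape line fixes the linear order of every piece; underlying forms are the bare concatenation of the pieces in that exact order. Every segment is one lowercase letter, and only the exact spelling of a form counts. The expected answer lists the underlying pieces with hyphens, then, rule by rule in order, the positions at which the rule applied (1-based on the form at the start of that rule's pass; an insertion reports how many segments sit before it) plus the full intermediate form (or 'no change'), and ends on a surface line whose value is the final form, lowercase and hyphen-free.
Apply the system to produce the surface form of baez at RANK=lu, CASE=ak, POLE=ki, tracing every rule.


underlying: s-baez-r-r
1. a, e -> 0 / V _: fires at position(s) 4: sbazrr
surface: sbazrr


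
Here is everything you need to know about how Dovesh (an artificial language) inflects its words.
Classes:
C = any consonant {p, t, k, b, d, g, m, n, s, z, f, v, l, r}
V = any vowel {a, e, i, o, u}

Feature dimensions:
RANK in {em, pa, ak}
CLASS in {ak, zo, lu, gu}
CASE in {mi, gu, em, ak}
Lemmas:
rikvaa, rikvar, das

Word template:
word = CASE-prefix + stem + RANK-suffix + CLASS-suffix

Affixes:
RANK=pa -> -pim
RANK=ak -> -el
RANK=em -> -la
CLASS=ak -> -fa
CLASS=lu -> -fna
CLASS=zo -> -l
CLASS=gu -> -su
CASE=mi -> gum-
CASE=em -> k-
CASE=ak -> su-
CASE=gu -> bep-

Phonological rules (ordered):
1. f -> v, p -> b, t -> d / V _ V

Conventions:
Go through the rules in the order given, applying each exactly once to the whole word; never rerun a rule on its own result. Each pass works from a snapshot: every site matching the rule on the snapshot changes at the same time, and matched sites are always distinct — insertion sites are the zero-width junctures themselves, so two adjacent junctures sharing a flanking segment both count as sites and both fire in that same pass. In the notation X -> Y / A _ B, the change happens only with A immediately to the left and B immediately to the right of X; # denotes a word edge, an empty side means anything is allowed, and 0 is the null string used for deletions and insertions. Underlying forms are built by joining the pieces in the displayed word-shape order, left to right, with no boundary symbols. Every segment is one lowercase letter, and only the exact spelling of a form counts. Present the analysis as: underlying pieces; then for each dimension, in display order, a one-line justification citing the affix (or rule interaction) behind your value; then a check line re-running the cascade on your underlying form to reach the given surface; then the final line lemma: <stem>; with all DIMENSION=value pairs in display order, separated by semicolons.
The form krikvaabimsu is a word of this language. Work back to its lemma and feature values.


underlying: k-rikvaa-pim-su
RANK=pa - signalled by the affix -pim
CLASS=gu - signalled by the affix -su
CASE=em - signalled by the affix k-
check: krikvaapimsu -> krikvaabimsu
lemma: rikvaa; RANK=pa; CLASS=gu; CASE=em


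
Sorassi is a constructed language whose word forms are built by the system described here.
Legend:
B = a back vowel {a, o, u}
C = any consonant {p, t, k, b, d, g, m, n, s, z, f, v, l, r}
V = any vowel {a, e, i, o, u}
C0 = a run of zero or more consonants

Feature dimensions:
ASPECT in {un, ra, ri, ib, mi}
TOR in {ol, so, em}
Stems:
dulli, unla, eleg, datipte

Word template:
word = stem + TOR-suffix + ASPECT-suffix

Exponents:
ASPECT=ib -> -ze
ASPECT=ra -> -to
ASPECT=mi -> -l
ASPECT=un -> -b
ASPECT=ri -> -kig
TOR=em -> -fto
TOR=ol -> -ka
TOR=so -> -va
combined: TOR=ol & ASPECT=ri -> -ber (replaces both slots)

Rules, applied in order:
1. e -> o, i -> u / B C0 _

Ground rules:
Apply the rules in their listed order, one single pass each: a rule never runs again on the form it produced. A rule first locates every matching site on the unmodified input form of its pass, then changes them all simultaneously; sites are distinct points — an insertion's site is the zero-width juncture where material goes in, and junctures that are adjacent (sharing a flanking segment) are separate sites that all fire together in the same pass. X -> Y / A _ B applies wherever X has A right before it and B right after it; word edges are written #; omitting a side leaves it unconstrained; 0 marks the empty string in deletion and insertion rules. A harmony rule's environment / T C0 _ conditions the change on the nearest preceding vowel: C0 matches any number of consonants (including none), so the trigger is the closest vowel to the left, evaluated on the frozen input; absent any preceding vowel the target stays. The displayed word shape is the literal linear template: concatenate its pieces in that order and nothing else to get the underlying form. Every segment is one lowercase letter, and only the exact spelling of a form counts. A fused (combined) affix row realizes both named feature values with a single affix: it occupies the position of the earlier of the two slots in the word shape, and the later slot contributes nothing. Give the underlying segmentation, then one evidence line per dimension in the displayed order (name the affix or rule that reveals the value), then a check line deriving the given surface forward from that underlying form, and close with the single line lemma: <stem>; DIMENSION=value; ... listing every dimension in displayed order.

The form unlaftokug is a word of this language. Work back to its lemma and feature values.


underlying: unla-fto-kig
ASPECT=ri - signalled by the affix -kig
TOR=em - signalled by the affix -fto
check: unlaftokig -> unlaftokug
lemma: unla; ASPECT=ri; TOR=em


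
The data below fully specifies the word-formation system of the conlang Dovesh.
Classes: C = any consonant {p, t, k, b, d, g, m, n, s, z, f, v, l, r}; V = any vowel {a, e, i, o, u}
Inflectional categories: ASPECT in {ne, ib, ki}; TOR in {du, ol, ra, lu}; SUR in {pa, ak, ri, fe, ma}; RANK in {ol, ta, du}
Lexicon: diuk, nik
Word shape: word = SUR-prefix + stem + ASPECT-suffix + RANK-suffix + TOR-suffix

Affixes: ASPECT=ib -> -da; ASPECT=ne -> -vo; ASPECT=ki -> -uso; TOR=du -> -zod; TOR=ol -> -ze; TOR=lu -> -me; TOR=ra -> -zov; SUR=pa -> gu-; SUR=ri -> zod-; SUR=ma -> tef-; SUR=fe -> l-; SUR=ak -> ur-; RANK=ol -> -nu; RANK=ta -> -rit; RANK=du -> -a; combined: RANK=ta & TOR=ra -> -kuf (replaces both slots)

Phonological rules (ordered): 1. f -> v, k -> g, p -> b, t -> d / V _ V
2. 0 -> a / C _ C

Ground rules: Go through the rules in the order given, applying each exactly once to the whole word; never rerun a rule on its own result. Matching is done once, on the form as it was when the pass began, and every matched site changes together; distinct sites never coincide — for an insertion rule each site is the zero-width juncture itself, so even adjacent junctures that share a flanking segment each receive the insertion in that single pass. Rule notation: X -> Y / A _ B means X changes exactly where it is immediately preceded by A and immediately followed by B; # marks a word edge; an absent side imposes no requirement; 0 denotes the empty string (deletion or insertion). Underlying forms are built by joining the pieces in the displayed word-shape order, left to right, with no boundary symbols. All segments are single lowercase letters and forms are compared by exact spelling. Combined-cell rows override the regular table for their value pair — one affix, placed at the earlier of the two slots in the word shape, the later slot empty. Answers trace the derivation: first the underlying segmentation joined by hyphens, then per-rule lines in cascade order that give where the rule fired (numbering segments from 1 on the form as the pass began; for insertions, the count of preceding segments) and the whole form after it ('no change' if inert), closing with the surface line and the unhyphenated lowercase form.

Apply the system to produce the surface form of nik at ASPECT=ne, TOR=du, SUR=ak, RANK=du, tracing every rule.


underlying: ur-nik-vo-a-zod
1. f -> v, k -> g, p -> b, t -> d / V _ V: no change
2. 0 -> a / C _ C: inserts after position(s) 2, 5: uranikavoazod
surface: uranikavoazod


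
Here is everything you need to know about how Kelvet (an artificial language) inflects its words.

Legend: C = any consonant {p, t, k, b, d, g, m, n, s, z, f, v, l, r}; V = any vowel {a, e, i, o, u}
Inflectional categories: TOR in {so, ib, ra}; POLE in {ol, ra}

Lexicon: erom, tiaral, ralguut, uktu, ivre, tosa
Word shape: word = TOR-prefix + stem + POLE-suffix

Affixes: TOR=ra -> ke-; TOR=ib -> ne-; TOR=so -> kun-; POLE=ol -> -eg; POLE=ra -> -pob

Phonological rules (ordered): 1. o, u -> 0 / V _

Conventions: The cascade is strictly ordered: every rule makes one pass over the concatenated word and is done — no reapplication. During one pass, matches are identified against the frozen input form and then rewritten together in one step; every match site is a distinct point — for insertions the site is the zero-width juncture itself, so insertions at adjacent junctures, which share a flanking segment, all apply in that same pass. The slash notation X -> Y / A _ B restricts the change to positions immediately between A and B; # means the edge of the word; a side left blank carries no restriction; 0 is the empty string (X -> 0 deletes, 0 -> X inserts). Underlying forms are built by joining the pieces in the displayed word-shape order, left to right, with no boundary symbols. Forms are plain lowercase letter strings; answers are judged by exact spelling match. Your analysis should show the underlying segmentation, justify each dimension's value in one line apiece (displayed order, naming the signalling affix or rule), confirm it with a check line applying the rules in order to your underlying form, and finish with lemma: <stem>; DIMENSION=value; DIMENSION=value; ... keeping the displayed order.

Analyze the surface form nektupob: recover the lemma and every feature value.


underlying: ne-uktu-pob
TOR=ib - signalled by the affix ne-
POLE=ra - signalled by the affix -pob
check: neuktupob -> nektupob
lemma: uktu; TOR=ib; POLE=ra


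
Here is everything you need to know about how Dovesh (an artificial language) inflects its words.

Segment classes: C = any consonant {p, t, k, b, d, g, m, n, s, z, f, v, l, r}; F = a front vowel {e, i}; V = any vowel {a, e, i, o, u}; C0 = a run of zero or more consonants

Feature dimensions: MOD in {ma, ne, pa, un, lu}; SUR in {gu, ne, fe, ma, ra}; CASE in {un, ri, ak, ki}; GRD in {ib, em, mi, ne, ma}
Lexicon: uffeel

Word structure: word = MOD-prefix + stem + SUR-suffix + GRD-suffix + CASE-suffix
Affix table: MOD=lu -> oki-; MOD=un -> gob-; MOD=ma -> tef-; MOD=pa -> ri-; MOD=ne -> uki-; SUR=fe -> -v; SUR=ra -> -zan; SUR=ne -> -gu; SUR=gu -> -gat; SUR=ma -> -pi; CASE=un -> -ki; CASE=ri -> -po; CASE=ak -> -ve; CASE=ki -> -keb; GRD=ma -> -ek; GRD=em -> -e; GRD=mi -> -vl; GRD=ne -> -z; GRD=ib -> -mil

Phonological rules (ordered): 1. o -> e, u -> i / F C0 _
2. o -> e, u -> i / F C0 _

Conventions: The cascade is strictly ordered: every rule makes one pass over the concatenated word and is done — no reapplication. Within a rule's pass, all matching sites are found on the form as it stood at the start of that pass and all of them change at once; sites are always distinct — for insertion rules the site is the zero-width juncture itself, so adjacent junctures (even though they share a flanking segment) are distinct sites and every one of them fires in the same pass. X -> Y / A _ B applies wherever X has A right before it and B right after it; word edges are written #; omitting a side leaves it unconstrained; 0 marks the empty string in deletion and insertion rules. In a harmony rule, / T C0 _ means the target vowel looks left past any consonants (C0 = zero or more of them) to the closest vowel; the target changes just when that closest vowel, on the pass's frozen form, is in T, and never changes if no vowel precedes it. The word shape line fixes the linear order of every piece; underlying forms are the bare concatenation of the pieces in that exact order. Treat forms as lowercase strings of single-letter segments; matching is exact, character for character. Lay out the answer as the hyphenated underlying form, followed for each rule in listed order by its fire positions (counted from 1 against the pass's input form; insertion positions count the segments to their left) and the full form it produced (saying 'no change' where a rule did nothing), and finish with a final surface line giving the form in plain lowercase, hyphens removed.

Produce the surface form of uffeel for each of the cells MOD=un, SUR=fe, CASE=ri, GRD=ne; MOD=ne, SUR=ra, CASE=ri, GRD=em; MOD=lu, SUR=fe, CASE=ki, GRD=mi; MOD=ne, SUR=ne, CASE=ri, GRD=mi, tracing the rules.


cell MOD=un, SUR=fe, CASE=ri, GRD=ne:
underlying: gob-uffeel-v-z-po
1. o -> e, u -> i / F C0 _: fires at position(s) 13: gobuffeelvzpe
2. o -> e, u -> i / F C0 _: no change
surface: gobuffeelvzpe

cell MOD=ne, SUR=ra, CASE=ri, GRD=em:
underlying: uki-uffeel-zan-e-po
1. o -> e, u -> i / F C0 _: fires at position(s) 4, 15: ukiiffeelzanepe
2. o -> e, u -> i / F C0 _: no change
surface: ukiiffeelzanepe

cell MOD=lu, SUR=fe, CASE=ki, GRD=mi:
underlying: oki-uffeel-v-vl-keb
1. o -> e, u -> i / F C0 _: fires at position(s) 4: okiiffeelvvlkeb
2. o -> e, u -> i / F C0 _: no change
surface: okiiffeelvvlkeb

cell MOD=ne, SUR=ne, CASE=ri, GRD=mi:
underlying: uki-uffeel-gu-vl-po
1. o -> e, u -> i / F C0 _: fires at position(s) 4, 11: ukiiffeelgivlpo
2. o -> e, u -> i / F C0 _: fires at position(s) 15: ukiiffeelgivlpe
surface: ukiiffeelgivlpe


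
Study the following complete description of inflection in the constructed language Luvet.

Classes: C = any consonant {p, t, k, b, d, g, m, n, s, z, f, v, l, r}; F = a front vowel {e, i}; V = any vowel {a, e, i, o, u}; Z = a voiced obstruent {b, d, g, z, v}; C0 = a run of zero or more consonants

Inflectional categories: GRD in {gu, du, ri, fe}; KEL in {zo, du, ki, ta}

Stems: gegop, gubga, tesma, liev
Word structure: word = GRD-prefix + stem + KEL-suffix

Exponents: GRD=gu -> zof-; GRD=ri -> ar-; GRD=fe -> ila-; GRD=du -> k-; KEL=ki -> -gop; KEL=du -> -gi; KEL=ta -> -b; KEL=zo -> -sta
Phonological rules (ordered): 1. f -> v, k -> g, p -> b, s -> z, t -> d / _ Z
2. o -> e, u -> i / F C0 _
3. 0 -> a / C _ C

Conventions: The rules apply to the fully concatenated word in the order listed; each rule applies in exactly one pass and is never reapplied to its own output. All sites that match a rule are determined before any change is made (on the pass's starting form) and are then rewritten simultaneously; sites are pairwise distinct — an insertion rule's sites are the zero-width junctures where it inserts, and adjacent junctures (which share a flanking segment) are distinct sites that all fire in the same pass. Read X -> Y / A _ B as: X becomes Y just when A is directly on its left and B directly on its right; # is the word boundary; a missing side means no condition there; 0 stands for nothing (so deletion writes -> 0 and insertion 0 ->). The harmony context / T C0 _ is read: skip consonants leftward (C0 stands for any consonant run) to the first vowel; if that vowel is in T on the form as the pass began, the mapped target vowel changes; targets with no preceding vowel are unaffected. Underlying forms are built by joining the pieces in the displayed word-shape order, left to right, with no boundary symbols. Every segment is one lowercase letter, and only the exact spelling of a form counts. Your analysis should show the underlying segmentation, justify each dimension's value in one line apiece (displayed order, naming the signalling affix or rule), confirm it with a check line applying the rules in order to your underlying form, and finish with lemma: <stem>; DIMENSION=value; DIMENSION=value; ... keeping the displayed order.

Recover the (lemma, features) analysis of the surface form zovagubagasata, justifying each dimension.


underlying: zof-gubga-sta
GRD=gu - signalled by the affix zof-
KEL=zo - signalled by the affix -sta
check: zofgubgasta -> zovgubgasta -> zovgubgasta -> zovagubagasata
lemma: gubga; GRD=gu; KEL=zo


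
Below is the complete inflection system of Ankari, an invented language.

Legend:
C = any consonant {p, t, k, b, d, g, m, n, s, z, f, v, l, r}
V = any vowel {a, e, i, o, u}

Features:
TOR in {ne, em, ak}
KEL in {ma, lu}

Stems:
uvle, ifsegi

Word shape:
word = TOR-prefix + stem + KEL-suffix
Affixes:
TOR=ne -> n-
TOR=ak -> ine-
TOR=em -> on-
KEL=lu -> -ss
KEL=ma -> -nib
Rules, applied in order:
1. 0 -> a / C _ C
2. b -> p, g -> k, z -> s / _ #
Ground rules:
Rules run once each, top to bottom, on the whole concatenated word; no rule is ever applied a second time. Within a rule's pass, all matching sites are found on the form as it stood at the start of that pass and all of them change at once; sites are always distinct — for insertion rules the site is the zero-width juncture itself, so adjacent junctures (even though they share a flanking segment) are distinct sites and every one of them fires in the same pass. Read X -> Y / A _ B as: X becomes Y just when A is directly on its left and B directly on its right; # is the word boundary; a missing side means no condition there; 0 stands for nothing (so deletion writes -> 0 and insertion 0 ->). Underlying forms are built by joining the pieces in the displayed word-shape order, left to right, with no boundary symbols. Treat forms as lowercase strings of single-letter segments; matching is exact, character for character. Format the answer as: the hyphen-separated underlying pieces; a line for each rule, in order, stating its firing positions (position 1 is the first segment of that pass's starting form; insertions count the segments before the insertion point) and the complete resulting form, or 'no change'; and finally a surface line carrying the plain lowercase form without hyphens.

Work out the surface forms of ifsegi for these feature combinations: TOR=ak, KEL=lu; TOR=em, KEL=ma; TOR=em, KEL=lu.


cell TOR=ak, KEL=lu:
underlying: ine-ifsegi-ss
1. 0 -> a / C _ C: inserts after position(s) 5, 10: ineifasegisas
2. b -> p, g -> k, z -> s / _ #: no change
surface: ineifasegisas

cell TOR=em, KEL=ma:
underlying: on-ifsegi-nib
1. 0 -> a / C _ C: inserts after position(s) 4: onifaseginib
2. b -> p, g -> k, z -> s / _ #: fires at position(s) 12: onifaseginip
surface: onifaseginip

cell TOR=em, KEL=lu:
underlying: on-ifsegi-ss
1. 0 -> a / C _ C: inserts after position(s) 4, 9: onifasegisas
2. b -> p, g -> k, z -> s / _ #: no change
surface: onifasegisas


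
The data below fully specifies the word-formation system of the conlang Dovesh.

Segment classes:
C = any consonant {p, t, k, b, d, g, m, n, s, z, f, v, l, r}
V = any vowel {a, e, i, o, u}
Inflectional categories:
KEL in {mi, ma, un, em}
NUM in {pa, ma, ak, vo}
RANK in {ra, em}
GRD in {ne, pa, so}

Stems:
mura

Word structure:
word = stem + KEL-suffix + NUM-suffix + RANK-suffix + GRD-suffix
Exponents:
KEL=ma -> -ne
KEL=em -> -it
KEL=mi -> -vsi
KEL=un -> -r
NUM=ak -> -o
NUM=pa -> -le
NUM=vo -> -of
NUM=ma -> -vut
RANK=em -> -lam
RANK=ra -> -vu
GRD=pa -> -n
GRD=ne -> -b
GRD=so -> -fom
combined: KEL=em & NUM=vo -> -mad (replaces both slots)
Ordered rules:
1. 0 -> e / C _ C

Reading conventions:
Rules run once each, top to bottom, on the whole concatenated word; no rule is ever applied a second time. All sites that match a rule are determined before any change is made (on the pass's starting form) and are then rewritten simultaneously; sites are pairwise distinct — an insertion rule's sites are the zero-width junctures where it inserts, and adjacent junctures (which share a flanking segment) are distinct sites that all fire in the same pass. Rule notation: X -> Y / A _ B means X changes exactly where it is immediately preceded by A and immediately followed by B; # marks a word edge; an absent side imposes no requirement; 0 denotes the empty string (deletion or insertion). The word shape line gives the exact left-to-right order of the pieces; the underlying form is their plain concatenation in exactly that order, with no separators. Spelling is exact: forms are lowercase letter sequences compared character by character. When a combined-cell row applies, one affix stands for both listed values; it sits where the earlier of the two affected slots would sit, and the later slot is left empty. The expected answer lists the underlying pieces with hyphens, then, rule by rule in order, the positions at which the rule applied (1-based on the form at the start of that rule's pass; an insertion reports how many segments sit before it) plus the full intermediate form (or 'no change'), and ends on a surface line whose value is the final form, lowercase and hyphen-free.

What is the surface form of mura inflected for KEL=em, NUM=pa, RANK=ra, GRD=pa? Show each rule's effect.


underlying: mura-it-le-vu-n
1. 0 -> e / C _ C: inserts after position(s) 6: muraitelevun
surface: muraitelevun


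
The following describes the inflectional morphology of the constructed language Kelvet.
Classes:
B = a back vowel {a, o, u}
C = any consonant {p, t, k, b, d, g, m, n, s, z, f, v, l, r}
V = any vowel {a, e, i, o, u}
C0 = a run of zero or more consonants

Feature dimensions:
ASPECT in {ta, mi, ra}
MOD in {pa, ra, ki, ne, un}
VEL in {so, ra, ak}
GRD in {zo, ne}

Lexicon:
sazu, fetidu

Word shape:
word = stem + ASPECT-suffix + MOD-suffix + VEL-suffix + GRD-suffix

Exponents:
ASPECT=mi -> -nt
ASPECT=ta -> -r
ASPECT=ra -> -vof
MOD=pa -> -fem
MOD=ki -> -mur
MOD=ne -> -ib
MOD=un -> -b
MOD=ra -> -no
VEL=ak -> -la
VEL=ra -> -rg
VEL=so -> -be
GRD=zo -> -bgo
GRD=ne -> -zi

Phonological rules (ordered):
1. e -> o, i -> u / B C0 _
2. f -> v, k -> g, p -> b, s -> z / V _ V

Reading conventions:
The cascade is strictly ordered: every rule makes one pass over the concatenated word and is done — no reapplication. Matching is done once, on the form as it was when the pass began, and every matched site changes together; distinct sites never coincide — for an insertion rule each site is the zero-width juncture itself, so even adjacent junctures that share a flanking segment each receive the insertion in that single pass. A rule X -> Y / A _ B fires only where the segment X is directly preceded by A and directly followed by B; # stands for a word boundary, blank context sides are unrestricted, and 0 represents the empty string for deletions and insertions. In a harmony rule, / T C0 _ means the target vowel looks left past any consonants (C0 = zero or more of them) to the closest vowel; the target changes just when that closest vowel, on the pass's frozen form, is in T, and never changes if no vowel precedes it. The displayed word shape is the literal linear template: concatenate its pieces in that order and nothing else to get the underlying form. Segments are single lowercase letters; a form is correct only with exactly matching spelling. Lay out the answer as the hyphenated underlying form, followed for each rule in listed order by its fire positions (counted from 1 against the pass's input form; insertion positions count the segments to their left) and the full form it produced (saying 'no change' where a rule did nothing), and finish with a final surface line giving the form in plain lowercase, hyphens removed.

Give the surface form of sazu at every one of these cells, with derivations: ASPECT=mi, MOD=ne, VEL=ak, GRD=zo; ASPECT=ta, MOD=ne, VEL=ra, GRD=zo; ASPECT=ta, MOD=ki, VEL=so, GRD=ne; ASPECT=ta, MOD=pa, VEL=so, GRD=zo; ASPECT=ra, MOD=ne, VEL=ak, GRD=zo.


cell ASPECT=mi, MOD=ne, VEL=ak, GRD=zo:
underlying: sazu-nt-ib-la-bgo
1. e -> o, i -> u / B C0 _: fires at position(s) 7: sazuntublabgo
2. f -> v, k -> g, p -> b, s -> z / V _ V: no change
surface: sazuntublabgo

cell ASPECT=ta, MOD=ne, VEL=ra, GRD=zo:
underlying: sazu-r-ib-rg-bgo
1. e -> o, i -> u / B C0 _: fires at position(s) 6: sazurubrgbgo
2. f -> v, k -> g, p -> b, s -> z / V _ V: no change
surface: sazurubrgbgo

cell ASPECT=ta, MOD=ki, VEL=so, GRD=ne:
underlying: sazu-r-mur-be-zi
1. e -> o, i -> u / B C0 _: fires at position(s) 10: sazurmurbozi
2. f -> v, k -> g, p -> b, s -> z / V _ V: no change
surface: sazurmurbozi

cell ASPECT=ta, MOD=pa, VEL=so, GRD=zo:
underlying: sazu-r-fem-be-bgo
1. e -> o, i -> u / B C0 _: fires at position(s) 7: sazurfombebgo
2. f -> v, k -> g, p -> b, s -> z / V _ V: no change
surface: sazurfombebgo

cell ASPECT=ra, MOD=ne, VEL=ak, GRD=zo:
underlying: sazu-vof-ib-la-bgo
1. e -> o, i -> u / B C0 _: fires at position(s) 8: sazuvofublabgo
2. f -> v, k -> g, p -> b, s -> z / V _ V: fires at position(s) 7: sazuvovublabgo
surface: sazuvovublabgo
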